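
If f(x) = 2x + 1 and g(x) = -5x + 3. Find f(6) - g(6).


f(6) = 13
g(6) = -27
Difference = 40

40


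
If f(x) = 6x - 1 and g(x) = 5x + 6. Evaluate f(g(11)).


g(11) = 61
f(61) = 365

365


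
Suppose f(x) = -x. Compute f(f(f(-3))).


3


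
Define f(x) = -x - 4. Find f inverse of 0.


-4


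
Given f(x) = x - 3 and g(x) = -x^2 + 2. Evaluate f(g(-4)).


g(-4) = -14
f(-14) = -17

-17


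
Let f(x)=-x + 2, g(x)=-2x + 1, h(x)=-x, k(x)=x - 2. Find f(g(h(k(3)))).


k(3) = 1
h(1) = -1
g(-1) = 3
f(3) = -1

-1


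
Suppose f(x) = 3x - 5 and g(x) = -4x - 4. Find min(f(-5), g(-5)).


f(-5) = -20
g(-5) = 16
min = -20

-20


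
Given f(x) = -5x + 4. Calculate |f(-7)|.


f(-7) = 39
|39| = 39

39


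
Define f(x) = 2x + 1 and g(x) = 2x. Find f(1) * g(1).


6


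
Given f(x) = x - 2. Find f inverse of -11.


-9


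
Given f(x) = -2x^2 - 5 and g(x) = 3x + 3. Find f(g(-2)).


-23


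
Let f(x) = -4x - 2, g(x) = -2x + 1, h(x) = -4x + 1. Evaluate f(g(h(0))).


h(0) = 1
g(1) = -1
f(-1) = 2

2


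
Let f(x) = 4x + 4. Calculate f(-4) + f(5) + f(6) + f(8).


f(-4) = -12
f(5) = 24
f(6) = 28
f(8) = 36
Sum = 76

76


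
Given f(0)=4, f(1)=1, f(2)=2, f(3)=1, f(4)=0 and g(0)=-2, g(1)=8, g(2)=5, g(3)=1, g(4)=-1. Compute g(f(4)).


f(4) = 0
g(0) = -2

-2


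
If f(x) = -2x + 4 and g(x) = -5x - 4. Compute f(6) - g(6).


f(6) = -8
g(6) = -34
Difference = 26

26


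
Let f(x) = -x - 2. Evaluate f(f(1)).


f(1) = -3
f(-3) = 1

1


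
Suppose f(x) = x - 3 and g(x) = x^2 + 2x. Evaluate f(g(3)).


g(3) = 15
f(15) = 12

12


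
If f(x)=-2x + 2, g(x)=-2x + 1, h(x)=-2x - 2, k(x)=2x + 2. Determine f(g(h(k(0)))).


-24


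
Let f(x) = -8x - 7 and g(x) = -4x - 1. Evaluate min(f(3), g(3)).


f(3) = -31
g(3) = -13
min = -31

-31


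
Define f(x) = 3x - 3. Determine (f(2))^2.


f(2) = 3
(3)^2 = 9

9


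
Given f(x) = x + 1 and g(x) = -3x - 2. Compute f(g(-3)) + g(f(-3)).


f(g(-3)) = 8
g(f(-3)) = 4
Sum = 12

12


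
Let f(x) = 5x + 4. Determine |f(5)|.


29


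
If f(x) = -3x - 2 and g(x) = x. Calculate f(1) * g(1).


f(1) = -5
g(1) = 1
Product = -5

-5


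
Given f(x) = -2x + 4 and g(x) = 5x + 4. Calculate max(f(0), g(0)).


4


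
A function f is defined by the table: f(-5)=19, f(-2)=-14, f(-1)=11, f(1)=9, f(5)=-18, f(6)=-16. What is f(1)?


9


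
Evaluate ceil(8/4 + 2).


8/4 = 2
2 + 2 = 4
ceil(4) = 4

4


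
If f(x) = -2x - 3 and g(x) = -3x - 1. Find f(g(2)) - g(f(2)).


f(g(2)) = 11
g(f(2)) = 20
Difference = -9

-9


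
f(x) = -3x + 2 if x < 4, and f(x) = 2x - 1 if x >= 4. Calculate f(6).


6 satisfies x >= 4
f(6) = 11

11


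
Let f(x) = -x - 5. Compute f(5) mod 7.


f(5) = -10
-10 mod 7 = 4

4


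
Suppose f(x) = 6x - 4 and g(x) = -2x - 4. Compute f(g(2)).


-52


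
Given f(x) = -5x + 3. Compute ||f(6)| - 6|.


f(6) = -27
|-27| = 27
|27 - 6| = 21

21


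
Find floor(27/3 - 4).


5


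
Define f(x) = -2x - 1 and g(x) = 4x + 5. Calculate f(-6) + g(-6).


f(-6) = 11
g(-6) = -19
Sum = -8

-8


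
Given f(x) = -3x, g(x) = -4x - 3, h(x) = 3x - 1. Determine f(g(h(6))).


h(6) = 17
g(17) = -71
f(-71) = 213

213


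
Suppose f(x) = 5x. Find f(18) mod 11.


f(18) = 90
90 mod 11 = 2

2


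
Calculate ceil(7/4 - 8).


7/4 = 1.75
1.75 - 8 = -6.25
ceil(-6.25) = -6

-6


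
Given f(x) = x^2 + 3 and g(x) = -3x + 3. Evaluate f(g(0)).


g(0) = 3
f(3) = 1*(3)^2 + 3 = 12

12


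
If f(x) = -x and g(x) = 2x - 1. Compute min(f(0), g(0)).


f(0) = 0
g(0) = -1
min = -1

-1


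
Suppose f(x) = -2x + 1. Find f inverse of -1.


Solve -2x + 1 = -1
x = (-1 - 1) / (-2) = 1

1


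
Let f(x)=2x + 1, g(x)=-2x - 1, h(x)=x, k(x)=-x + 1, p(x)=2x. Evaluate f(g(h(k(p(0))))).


p(0) = 0
k(0) = 1
h(1) = 1
g(1) = -3
f(-3) = -5

-5


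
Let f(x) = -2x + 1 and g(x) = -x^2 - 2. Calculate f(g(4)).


g(4) = -18
f(-18) = 37

37


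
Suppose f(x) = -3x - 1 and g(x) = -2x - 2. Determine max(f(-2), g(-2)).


f(-2) = 5
g(-2) = 2
max = 5

5


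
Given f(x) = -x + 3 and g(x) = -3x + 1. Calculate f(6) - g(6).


f(6) = -3
g(6) = -17
Difference = 14

14


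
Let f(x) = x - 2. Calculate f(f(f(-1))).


f(-1) = -3
f(-3) = -5
f(-5) = -7

-7


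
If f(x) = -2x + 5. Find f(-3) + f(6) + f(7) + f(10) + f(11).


f(-3) = 11
f(6) = -7
f(7) = -9
f(10) = -15
f(11) = -17
Sum = -37

-37


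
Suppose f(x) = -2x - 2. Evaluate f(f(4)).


f(4) = -10
f(-10) = 18

18


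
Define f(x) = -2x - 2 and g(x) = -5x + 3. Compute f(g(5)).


g(5) = -22
f(-22) = 42

42


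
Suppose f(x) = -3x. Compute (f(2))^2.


f(2) = -6
(-6)^2 = 36

36


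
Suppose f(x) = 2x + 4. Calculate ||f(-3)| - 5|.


f(-3) = -2
|-2| = 2
|2 - 5| = 3

3


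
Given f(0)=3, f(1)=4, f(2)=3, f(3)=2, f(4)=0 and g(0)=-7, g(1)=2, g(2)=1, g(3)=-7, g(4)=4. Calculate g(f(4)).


f(4) = 0
g(0) = -7

-7


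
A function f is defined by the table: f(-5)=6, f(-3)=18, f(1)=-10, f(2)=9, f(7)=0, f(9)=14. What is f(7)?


0


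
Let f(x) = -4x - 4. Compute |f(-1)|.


f(-1) = 0
|0| = 0

0


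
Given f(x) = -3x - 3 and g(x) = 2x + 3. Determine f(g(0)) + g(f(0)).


f(g(0)) = -12
g(f(0)) = -3
Sum = -15

-15


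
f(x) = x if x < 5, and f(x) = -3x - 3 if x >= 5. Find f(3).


3 satisfies x < 5
f(3) = 3

3


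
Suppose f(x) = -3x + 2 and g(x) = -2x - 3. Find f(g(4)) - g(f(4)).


f(g(4)) = 35
g(f(4)) = 17
Difference = 18

18


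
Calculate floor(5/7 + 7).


5/7 = 0.7143
0.7143 + 7 = 7.7143
floor(7.7143) = 7

7


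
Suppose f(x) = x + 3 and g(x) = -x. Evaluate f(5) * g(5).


f(5) = 8
g(5) = -5
Product = -40

-40


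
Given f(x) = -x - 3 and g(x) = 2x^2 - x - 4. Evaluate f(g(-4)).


-35


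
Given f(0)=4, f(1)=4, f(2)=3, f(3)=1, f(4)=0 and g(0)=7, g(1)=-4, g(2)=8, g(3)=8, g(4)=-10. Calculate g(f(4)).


f(4) = 0
g(0) = 7

7


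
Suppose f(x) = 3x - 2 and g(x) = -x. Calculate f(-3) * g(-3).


f(-3) = -11
g(-3) = 3
Product = -33

-33


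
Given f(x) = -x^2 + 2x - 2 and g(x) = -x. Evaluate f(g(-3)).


g(-3) = 3
f(3) = (-1)*(3)^2 + 2*(3) - 2 = -5

-5


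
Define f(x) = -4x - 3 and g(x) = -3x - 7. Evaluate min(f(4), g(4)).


f(4) = -19
g(4) = -19
min = -19

-19


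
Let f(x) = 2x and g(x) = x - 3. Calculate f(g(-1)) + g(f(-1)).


f(g(-1)) = -8
g(f(-1)) = -5
Sum = -13

-13


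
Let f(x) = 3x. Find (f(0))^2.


f(0) = 0
(0)^2 = 0

0


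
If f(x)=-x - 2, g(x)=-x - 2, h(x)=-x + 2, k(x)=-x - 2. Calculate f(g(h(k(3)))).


k(3) = -5
h(-5) = 7
g(7) = -9
f(-9) = 7

7


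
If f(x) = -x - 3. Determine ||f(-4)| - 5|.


f(-4) = 1
|1| = 1
|1 - 5| = 4

4


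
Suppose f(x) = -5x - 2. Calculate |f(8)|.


f(8) = -42
|-42| = 42

42


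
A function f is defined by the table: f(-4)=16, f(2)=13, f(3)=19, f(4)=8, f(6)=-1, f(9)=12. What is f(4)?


Reading from the table at x = 4

8


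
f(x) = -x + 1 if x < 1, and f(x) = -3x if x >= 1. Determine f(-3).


-3 satisfies x < 1
f(-3) = 4

4


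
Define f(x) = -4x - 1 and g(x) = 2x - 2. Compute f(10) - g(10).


f(10) = -41
g(10) = 18
Difference = -59

-59


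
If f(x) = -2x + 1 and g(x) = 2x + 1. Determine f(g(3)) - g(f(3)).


f(g(3)) = -13
g(f(3)) = -9
Difference = -4

-4


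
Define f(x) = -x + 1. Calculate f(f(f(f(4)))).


f(4) = -3
f(-3) = 4
f(4) = -3
f(-3) = 4

4


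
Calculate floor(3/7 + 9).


9


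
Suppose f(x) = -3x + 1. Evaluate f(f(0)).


f(0) = 1
f(1) = -2

-2


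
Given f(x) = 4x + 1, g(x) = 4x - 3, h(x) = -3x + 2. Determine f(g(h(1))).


-27


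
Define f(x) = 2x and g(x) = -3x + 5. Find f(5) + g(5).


f(5) = 10
g(5) = -10
Sum = 0

0


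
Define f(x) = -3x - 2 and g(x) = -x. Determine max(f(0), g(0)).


f(0) = -2
g(0) = 0
max = 0

0


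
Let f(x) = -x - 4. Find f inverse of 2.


Solve -x - 4 = 2
x = (2 + 4) / (-1) = -6

-6


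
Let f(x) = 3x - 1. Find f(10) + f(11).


f(10) = 29
f(11) = 32
Sum = 61

61


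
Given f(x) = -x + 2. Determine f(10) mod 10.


2


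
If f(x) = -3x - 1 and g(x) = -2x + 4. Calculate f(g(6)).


g(6) = -8
f(-8) = 23

23


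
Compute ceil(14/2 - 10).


14/2 = 7
7 - 10 = -3
ceil(-3) = -3

-3


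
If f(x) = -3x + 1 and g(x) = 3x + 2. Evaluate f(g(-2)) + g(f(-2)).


f(g(-2)) = 13
g(f(-2)) = 23
Sum = 36

36


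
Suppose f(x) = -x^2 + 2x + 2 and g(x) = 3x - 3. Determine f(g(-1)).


g(-1) = -6
f(-6) = (-1)*(-6)^2 + 2*(-6) + 2 = -46

-46


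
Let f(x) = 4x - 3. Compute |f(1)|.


f(1) = 1
|1| = 1

1


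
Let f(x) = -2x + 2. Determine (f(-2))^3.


f(-2) = 6
(6)^3 = 216

216


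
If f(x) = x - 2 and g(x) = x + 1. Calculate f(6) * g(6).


28


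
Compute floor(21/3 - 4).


21/3 = 7
7 - 4 = 3
floor(3) = 3

3


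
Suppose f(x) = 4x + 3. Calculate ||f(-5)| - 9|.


f(-5) = -17
|-17| = 17
|17 - 9| = 8

8


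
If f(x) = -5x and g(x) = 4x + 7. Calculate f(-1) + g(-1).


8


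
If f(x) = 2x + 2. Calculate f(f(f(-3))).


f(-3) = -4
f(-4) = -6
f(-6) = -10

-10


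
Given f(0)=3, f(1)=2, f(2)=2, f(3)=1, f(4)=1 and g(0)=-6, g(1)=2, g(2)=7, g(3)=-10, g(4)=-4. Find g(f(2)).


f(2) = 2
g(2) = 7

7


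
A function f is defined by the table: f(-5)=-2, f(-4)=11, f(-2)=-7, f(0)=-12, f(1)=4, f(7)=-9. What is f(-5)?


-2


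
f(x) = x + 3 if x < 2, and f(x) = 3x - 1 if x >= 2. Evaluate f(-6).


-6 satisfies x < 2
f(-6) = -3

-3


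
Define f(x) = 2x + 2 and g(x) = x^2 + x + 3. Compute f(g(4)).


g(4) = 23
f(23) = 48

48


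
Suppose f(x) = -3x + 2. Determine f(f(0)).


f(0) = 2
f(2) = -4

-4


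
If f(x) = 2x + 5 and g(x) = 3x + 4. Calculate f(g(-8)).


g(-8) = -20
f(-20) = -35

-35


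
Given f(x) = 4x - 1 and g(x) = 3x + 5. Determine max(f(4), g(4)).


f(4) = 15
g(4) = 17
max = 17

17


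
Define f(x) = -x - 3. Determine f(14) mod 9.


f(14) = -17
-17 mod 9 = 1

1


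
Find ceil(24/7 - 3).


24/7 = 3.4286
3.4286 - 3 = 0.4286
ceil(0.4286) = 1

1


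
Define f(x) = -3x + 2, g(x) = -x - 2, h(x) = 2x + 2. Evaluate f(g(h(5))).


h(5) = 12
g(12) = -14
f(-14) = 44

44


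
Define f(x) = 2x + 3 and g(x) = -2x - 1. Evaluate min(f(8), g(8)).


f(8) = 19
g(8) = -17
min = -17

-17


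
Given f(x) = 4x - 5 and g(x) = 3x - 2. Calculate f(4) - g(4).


f(4) = 11
g(4) = 10
Difference = 1

1


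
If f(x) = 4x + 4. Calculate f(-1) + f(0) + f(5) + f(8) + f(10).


108


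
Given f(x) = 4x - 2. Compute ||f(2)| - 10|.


4


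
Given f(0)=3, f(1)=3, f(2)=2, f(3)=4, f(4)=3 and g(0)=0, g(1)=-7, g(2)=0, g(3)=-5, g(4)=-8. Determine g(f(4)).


f(4) = 3
g(3) = -5

-5


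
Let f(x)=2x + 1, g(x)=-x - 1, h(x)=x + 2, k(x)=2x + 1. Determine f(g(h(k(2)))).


k(2) = 5
h(5) = 7
g(7) = -8
f(-8) = -15

-15


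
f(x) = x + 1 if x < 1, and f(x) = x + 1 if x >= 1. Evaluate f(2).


2 satisfies x >= 1
f(2) = 3

3


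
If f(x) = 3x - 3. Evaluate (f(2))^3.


f(2) = 3
(3)^3 = 27

27


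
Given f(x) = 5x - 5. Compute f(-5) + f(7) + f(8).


f(-5) = -30
f(7) = 30
f(8) = 35
Sum = 35

35


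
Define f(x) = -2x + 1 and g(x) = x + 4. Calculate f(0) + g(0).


f(0) = 1
g(0) = 4
Sum = 5

5


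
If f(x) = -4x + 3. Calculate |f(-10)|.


f(-10) = 43
|43| = 43

43


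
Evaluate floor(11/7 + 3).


11/7 = 1.5714
1.5714 + 3 = 4.5714
floor(4.5714) = 4

4


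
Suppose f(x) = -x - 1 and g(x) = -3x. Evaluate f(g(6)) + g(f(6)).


f(g(6)) = 17
g(f(6)) = 21
Sum = 38

38


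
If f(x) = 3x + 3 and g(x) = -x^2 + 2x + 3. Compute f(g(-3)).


g(-3) = -12
f(-12) = -33

-33


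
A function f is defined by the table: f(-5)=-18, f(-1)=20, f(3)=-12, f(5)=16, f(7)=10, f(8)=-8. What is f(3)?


Reading from the table at x = 3

-12


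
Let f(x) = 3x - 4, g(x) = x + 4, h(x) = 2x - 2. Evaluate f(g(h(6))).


h(6) = 10
g(10) = 14
f(14) = 38

38


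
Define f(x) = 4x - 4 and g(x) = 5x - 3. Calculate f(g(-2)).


g(-2) = -13
f(-13) = -56

-56


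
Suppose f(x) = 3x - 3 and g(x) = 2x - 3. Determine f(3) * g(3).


18


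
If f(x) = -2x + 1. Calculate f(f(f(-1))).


f(-1) = 3
f(3) = -5
f(-5) = 11

11


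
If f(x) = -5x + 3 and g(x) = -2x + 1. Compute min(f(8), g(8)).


f(8) = -37
g(8) = -15
min = -37

-37


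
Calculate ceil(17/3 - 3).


17/3 = 5.6667
5.6667 - 3 = 2.6667
ceil(2.6667) = 3

3


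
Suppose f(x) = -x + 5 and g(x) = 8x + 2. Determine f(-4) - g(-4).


f(-4) = 9
g(-4) = -30
Difference = 39

39


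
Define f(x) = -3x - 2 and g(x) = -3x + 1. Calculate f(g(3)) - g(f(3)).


f(g(3)) = 22
g(f(3)) = 34
Difference = -12

-12


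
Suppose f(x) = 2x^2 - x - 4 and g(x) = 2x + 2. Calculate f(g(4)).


g(4) = 10
f(10) = 2*(10)^2 - 1*(10) - 4 = 186

186


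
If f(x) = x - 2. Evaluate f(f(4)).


f(4) = 2
f(2) = 0

0


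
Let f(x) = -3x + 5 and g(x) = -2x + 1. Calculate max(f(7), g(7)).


f(7) = -16
g(7) = -13
max = -13

-13


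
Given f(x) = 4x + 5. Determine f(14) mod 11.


f(14) = 61
61 mod 11 = 6

6


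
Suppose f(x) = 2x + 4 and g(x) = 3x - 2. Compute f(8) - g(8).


f(8) = 20
g(8) = 22
Difference = -2

-2


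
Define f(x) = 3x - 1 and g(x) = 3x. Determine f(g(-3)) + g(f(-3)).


f(g(-3)) = -28
g(f(-3)) = -30
Sum = -58

-58


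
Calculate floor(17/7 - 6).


17/7 = 2.4286
2.4286 - 6 = -3.5714
floor(-3.5714) = -4

-4


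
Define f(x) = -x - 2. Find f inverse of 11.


Solve -x - 2 = 11
x = (11 + 2) / (-1) = -13

-13


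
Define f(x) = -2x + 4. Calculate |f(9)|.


14


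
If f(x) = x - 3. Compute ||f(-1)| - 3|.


f(-1) = -4
|-4| = 4
|4 - 3| = 1

1


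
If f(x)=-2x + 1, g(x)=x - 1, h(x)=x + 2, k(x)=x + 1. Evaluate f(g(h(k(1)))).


k(1) = 2
h(2) = 4
g(4) = 3
f(3) = -5

-5


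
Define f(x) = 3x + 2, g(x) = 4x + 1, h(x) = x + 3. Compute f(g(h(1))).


h(1) = 4
g(4) = 17
f(17) = 53

53


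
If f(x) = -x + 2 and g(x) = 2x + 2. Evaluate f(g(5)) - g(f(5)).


f(g(5)) = -10
g(f(5)) = -4
Difference = -6

-6


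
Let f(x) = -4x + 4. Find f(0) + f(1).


f(0) = 4
f(1) = 0
Sum = 4

4


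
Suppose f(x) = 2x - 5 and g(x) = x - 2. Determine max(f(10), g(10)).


f(10) = 15
g(10) = 8
max = 15

15


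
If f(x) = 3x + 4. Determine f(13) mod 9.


7


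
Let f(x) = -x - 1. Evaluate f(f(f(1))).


-2


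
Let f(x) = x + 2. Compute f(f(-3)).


f(-3) = -1
f(-1) = 1

1


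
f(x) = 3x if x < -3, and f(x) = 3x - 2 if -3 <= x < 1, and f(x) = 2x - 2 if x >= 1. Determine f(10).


10 satisfies x >= 1
f(10) = 18

18


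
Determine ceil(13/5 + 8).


13/5 = 2.6
2.6 + 8 = 10.6
ceil(10.6) = 11

11


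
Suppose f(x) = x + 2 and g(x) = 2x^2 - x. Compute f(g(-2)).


g(-2) = 10
f(10) = 12

12


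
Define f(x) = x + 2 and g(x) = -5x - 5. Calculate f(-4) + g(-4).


f(-4) = -2
g(-4) = 15
Sum = 13

13


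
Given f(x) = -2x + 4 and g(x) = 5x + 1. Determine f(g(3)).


g(3) = 16
f(16) = -28

-28


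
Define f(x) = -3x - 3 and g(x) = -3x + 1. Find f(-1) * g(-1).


f(-1) = 0
g(-1) = 4
Product = 0

0


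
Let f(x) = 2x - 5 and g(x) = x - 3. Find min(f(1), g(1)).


f(1) = -3
g(1) = -2
min = -3

-3


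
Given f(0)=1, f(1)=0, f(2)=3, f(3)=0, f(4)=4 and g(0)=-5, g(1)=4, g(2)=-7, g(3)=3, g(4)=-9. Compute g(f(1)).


f(1) = 0
g(0) = -5

-5


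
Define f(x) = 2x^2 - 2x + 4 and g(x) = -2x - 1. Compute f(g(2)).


g(2) = -5
f(-5) = 2*(-5)^2 - 2*(-5) + 4 = 64

64


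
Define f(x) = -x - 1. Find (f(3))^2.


16


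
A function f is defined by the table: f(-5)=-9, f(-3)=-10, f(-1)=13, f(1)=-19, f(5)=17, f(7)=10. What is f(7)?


Reading from the table at x = 7

10


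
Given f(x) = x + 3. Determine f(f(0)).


f(0) = 3
f(3) = 6

6


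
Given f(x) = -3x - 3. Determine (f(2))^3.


-729


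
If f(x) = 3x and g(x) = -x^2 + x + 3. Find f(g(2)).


g(2) = 1
f(1) = 3

3


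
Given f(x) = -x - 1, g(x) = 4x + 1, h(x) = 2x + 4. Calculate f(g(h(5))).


h(5) = 14
g(14) = 57
f(57) = -58

-58


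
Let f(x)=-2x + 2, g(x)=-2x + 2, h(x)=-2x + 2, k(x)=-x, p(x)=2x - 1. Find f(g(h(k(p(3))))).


p(3) = 5
k(5) = -5
h(-5) = 12
g(12) = -22
f(-22) = 46

46


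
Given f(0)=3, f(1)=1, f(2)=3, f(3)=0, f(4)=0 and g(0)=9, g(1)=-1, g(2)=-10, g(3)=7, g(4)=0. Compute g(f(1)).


-1


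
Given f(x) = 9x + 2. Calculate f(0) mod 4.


f(0) = 2
2 mod 4 = 2

2


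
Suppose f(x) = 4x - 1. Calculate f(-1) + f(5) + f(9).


f(-1) = -5
f(5) = 19
f(9) = 35
Sum = 49

49


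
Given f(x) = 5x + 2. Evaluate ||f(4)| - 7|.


f(4) = 22
|22| = 22
|22 - 7| = 15

15


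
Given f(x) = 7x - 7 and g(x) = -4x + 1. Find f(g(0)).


0


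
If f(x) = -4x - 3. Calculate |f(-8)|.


f(-8) = 29
|29| = 29

29


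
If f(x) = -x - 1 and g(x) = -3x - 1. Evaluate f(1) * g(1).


f(1) = -2
g(1) = -4
Product = 8

8


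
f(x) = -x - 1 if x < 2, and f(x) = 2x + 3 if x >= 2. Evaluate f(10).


23


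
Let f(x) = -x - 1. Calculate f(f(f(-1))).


f(-1) = 0
f(0) = -1
f(-1) = 0

0


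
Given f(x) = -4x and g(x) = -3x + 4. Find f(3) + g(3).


f(3) = -12
g(3) = -5
Sum = -17

-17


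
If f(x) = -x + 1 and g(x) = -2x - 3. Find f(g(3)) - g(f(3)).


9


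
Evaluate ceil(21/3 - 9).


-2


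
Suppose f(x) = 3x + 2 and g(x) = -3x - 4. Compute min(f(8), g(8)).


f(8) = 26
g(8) = -28
min = -28

-28


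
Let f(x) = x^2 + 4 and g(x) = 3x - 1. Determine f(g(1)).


g(1) = 2
f(2) = 1*(2)^2 + 4 = 8

8


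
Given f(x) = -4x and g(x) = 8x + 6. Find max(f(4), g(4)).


f(4) = -16
g(4) = 38
max = 38

38


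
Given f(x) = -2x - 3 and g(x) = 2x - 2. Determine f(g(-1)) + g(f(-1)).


f(g(-1)) = 5
g(f(-1)) = -4
Sum = 1

1


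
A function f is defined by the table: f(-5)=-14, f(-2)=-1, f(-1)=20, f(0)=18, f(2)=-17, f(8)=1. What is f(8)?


1


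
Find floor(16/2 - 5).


16/2 = 8
8 - 5 = 3
floor(3) = 3

3


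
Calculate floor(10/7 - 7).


10/7 = 1.4286
1.4286 - 7 = -5.5714
floor(-5.5714) = -6

-6


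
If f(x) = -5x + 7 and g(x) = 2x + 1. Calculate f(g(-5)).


g(-5) = -9
f(-9) = 52

52


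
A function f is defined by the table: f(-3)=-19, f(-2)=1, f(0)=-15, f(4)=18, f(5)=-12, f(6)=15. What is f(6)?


15


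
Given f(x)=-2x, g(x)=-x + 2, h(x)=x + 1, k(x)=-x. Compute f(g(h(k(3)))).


-8


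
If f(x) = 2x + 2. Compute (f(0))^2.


f(0) = 2
(2)^2 = 4

4


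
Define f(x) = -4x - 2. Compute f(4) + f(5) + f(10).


-82


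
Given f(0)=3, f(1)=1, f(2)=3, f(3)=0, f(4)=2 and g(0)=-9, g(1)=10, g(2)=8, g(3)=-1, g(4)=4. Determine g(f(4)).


f(4) = 2
g(2) = 8

8


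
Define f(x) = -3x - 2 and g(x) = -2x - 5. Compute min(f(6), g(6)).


f(6) = -20
g(6) = -17
min = -20

-20


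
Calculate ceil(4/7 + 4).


4/7 = 0.5714
0.5714 + 4 = 4.5714
ceil(4.5714) = 5

5


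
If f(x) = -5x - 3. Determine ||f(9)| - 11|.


f(9) = -48
|-48| = 48
|48 - 11| = 37

37


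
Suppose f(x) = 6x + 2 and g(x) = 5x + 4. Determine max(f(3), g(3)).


f(3) = 20
g(3) = 19
max = 20

20


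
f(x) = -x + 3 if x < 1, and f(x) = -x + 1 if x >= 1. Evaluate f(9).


9 satisfies x >= 1
f(9) = -8

-8


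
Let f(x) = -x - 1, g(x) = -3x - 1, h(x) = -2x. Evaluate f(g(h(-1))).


6


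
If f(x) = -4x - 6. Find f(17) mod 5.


f(17) = -74
-74 mod 5 = 1

1


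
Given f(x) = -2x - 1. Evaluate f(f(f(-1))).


f(-1) = 1
f(1) = -3
f(-3) = 5

5


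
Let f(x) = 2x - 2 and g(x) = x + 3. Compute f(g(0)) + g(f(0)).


5


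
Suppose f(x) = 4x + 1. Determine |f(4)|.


f(4) = 17
|17| = 17

17


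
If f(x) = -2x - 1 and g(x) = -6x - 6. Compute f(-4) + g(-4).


25


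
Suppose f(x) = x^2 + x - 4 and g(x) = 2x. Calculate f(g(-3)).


g(-3) = -6
f(-6) = 1*(-6)^2 + 1*(-6) - 4 = 26

26


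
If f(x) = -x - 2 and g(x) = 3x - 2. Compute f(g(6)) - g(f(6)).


f(g(6)) = -18
g(f(6)) = -26
Difference = 8

8


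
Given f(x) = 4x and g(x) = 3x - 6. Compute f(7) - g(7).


13


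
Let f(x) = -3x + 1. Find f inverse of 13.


Solve -3x + 1 = 13
x = (13 - 1) / (-3) = -4

-4


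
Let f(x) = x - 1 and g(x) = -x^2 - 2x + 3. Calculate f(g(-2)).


g(-2) = 3
f(3) = 2

2


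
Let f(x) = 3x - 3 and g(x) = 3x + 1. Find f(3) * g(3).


f(3) = 6
g(3) = 10
Product = 60

60


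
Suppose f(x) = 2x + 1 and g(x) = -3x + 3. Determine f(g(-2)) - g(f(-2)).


f(g(-2)) = 19
g(f(-2)) = 12
Difference = 7

7


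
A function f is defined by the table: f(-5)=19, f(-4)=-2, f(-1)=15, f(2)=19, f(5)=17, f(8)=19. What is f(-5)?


Reading from the table at x = -5

19


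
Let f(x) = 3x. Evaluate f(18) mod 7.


f(18) = 54
54 mod 7 = 5

5


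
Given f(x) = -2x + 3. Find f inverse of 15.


Solve -2x + 3 = 15
x = (15 - 3) / (-2) = -6

-6


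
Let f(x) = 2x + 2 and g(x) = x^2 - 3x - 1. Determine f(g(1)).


g(1) = -3
f(-3) = -4

-4


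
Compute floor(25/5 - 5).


25/5 = 5
5 - 5 = 0
floor(0) = 0

0


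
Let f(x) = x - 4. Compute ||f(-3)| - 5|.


2


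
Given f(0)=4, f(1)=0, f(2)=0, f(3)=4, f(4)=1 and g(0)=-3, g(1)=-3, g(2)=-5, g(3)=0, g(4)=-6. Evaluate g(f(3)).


f(3) = 4
g(4) = -6

-6


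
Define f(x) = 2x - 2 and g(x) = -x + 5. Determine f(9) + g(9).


f(9) = 16
g(9) = -4
Sum = 12

12


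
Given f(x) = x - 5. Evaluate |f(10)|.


f(10) = 5
|5| = 5

5


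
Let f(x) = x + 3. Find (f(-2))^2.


f(-2) = 1
(1)^2 = 1

1


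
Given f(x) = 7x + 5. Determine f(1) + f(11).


f(1) = 12
f(11) = 82
Sum = 94

94


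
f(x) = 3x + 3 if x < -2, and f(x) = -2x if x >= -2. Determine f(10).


10 satisfies x >= -2
f(10) = -20

-20


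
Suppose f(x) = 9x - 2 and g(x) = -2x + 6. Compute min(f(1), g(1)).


f(1) = 7
g(1) = 4
min = 4

4


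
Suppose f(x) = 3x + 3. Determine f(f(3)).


f(3) = 12
f(12) = 39

39


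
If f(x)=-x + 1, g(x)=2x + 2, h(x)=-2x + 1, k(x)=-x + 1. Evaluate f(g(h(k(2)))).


k(2) = -1
h(-1) = 3
g(3) = 8
f(8) = -7

-7


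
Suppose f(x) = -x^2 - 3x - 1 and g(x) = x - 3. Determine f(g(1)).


g(1) = -2
f(-2) = (-1)*(-2)^2 - 3*(-2) - 1 = 1

1


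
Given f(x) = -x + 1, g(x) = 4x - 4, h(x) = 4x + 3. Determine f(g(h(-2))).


h(-2) = -5
g(-5) = -24
f(-24) = 25

25


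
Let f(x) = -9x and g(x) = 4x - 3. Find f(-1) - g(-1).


16


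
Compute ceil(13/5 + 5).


13/5 = 2.6
2.6 + 5 = 7.6
ceil(7.6) = 8

8


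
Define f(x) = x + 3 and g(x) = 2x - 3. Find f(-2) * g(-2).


-7


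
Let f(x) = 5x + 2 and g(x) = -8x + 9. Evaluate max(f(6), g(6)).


f(6) = 32
g(6) = -39
max = 32

32


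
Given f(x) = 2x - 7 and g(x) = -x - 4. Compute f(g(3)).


g(3) = -7
f(-7) = -21

-21


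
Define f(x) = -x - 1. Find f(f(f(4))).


f(4) = -5
f(-5) = 4
f(4) = -5

-5


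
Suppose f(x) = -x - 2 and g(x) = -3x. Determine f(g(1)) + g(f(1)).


f(g(1)) = 1
g(f(1)) = 9
Sum = 10

10


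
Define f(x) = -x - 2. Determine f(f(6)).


6


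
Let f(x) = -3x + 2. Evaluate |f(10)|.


f(10) = -28
|-28| = 28

28


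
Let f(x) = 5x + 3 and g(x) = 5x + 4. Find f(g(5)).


g(5) = 29
f(29) = 148

148


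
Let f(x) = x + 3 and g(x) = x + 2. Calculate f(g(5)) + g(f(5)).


f(g(5)) = 10
g(f(5)) = 10
Sum = 20

20


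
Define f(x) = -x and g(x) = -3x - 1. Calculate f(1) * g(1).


f(1) = -1
g(1) = -4
Product = 4

4


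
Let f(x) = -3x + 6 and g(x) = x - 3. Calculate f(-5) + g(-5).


f(-5) = 21
g(-5) = -8
Sum = 13

13


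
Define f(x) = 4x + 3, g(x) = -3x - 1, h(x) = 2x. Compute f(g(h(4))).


h(4) = 8
g(8) = -25
f(-25) = -97

-97


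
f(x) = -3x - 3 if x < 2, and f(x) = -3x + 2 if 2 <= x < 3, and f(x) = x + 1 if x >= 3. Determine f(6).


6 satisfies x >= 3
f(6) = 7

7


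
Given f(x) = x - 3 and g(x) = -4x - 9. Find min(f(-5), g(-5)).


f(-5) = -8
g(-5) = 11
min = -8

-8


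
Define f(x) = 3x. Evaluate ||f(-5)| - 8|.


f(-5) = -15
|-15| = 15
|15 - 8| = 7

7


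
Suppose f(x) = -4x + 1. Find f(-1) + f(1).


2


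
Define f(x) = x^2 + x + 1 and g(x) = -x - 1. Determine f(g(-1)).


g(-1) = 0
f(0) = 1*(0)^2 + 1*(0) + 1 = 1

1


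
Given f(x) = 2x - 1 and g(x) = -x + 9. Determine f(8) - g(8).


f(8) = 15
g(8) = 1
Difference = 14

14


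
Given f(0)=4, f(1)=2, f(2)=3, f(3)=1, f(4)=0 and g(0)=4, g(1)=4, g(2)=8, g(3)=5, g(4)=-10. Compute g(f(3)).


4


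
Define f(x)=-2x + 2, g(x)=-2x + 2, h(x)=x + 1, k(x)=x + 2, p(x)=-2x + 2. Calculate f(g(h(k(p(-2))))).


p(-2) = 6
k(6) = 8
h(8) = 9
g(9) = -16
f(-16) = 34

34


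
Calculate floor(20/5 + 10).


20/5 = 4
4 + 10 = 14
floor(14) = 14

14


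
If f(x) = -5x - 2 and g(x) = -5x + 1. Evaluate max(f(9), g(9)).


f(9) = -47
g(9) = -44
max = -44

-44


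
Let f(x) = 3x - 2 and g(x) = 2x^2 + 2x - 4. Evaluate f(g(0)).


g(0) = -4
f(-4) = -14

-14


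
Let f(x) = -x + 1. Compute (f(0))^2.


f(0) = 1
(1)^2 = 1

1


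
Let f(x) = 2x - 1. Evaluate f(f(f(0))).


-7


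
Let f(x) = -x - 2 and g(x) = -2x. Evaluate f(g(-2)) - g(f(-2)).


f(g(-2)) = -6
g(f(-2)) = 0
Difference = -6

-6


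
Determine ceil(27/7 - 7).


27/7 = 3.8571
3.8571 - 7 = -3.1429
ceil(-3.1429) = -3

-3


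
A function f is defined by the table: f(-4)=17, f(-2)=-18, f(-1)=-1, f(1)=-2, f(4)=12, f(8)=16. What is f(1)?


Reading from the table at x = 1

-2


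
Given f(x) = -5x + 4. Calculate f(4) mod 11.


6


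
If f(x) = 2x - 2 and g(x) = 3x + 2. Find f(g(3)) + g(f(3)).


34


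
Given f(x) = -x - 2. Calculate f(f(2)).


f(2) = -4
f(-4) = 2

2


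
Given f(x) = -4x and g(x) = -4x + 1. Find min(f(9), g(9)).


f(9) = -36
g(9) = -35
min = -36

-36


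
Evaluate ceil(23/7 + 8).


23/7 = 3.2857
3.2857 + 8 = 11.2857
ceil(11.2857) = 12

12


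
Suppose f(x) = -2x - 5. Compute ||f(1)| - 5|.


2


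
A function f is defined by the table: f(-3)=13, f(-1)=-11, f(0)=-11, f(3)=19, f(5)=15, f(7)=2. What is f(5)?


Reading from the table at x = 5

15


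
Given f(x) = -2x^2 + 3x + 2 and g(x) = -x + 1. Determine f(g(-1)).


g(-1) = 2
f(2) = (-2)*(2)^2 + 3*(2) + 2 = 0

0


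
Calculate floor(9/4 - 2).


9/4 = 2.25
2.25 - 2 = 0.25
floor(0.25) = 0

0


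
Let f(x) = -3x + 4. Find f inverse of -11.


5


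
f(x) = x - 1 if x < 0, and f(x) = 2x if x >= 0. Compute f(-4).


-5


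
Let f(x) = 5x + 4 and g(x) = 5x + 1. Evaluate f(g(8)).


g(8) = 41
f(41) = 209

209


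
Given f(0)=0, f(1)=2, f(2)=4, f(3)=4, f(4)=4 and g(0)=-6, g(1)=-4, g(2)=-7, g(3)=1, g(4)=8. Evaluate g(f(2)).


f(2) = 4
g(4) = 8

8


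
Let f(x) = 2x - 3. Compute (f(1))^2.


1


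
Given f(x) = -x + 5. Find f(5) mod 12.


f(5) = 0
0 mod 12 = 0

0


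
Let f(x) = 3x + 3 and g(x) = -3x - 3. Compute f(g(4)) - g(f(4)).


f(g(4)) = -42
g(f(4)) = -48
Difference = 6

6


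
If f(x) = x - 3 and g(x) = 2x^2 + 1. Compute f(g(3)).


g(3) = 19
f(19) = 16

16


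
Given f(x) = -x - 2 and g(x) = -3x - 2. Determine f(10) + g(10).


-44


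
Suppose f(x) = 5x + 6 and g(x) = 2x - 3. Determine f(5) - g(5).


f(5) = 31
g(5) = 7
Difference = 24

24


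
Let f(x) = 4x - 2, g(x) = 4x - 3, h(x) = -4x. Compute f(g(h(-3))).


h(-3) = 12
g(12) = 45
f(45) = 178

178


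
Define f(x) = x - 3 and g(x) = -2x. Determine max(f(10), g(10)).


f(10) = 7
g(10) = -20
max = 7

7


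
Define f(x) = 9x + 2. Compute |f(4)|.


f(4) = 38
|38| = 38

38


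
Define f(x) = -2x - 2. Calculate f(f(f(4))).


-38


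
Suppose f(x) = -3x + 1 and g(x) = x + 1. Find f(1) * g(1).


f(1) = -2
g(1) = 2
Product = -4

-4


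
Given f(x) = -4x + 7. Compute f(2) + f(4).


f(2) = -1
f(4) = -9
Sum = -10

-10


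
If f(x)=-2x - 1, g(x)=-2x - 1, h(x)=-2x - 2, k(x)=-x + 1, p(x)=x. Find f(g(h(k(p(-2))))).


-31


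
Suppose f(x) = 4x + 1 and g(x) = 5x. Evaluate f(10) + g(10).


f(10) = 41
g(10) = 50
Sum = 91

91


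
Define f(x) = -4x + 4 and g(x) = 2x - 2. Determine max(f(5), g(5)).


f(5) = -16
g(5) = 8
max = 8

8


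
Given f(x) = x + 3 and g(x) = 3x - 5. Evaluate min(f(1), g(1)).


f(1) = 4
g(1) = -2
min = -2

-2


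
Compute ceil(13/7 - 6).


13/7 = 1.8571
1.8571 - 6 = -4.1429
ceil(-4.1429) = -4

-4


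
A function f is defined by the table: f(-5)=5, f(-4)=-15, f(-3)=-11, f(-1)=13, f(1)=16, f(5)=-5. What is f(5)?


Reading from the table at x = 5

-5


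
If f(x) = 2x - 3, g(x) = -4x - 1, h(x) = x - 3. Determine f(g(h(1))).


h(1) = -2
g(-2) = 7
f(7) = 11

11


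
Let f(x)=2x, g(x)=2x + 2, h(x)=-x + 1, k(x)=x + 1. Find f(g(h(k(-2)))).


k(-2) = -1
h(-1) = 2
g(2) = 6
f(6) = 12

12


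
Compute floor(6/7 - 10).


6/7 = 0.8571
0.8571 - 10 = -9.1429
floor(-9.1429) = -10

-10


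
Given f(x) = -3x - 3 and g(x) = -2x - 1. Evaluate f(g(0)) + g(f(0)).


f(g(0)) = 0
g(f(0)) = 5
Sum = 5

5


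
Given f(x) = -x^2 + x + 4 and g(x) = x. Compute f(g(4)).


g(4) = 4
f(4) = (-1)*(4)^2 + 1*(4) + 4 = -8

-8


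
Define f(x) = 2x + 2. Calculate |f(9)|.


f(9) = 20
|20| = 20

20


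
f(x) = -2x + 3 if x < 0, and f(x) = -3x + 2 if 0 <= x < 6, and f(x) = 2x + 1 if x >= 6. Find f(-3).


-3 satisfies x < 0
f(-3) = 9

9


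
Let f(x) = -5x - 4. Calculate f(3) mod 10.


f(3) = -19
-19 mod 10 = 1

1


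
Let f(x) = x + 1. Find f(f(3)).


f(3) = 4
f(4) = 5

5


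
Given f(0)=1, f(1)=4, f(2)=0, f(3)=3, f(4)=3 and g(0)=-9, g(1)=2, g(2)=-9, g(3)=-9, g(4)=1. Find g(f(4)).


f(4) = 3
g(3) = -9

-9


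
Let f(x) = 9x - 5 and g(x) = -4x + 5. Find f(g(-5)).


g(-5) = 25
f(25) = 220

220


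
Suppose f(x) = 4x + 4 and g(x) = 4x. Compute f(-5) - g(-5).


f(-5) = -16
g(-5) = -20
Difference = 4

4


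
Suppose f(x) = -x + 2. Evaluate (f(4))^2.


f(4) = -2
(-2)^2 = 4

4


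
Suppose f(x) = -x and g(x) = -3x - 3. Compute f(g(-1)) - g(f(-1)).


f(g(-1)) = 0
g(f(-1)) = -6
Difference = 6

6


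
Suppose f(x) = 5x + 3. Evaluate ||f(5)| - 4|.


f(5) = 28
|28| = 28
|28 - 4| = 24

24


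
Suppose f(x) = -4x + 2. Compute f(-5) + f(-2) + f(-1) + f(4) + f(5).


f(-5) = 22
f(-2) = 10
f(-1) = 6
f(4) = -14
f(5) = -18
Sum = 6

6


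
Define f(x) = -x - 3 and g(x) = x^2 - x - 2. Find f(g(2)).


g(2) = 0
f(0) = -3

-3


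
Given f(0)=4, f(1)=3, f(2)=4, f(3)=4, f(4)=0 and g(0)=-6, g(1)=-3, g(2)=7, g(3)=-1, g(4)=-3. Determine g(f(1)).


f(1) = 3
g(3) = -1

-1


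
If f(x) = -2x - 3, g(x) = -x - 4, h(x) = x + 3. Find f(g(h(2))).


15


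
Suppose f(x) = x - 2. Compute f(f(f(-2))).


f(-2) = -4
f(-4) = -6
f(-6) = -8

-8


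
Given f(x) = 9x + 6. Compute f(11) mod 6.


f(11) = 105
105 mod 6 = 3

3


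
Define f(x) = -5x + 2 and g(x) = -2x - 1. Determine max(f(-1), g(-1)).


7


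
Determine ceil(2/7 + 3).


2/7 = 0.2857
0.2857 + 3 = 3.2857
ceil(3.2857) = 4

4


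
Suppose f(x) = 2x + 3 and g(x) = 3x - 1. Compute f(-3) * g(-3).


f(-3) = -3
g(-3) = -10
Product = 30

30


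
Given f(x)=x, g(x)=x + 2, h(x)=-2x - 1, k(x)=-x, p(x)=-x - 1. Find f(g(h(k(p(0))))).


p(0) = -1
k(-1) = 1
h(1) = -3
g(-3) = -1
f(-1) = -1

-1


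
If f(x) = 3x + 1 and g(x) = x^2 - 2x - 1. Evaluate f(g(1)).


g(1) = -2
f(-2) = -5

-5


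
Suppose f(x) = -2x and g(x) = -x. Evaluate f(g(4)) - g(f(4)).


f(g(4)) = 8
g(f(4)) = 8
Difference = 0

0


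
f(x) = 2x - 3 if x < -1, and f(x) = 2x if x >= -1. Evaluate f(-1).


-1 satisfies x >= -1
f(-1) = -2

-2


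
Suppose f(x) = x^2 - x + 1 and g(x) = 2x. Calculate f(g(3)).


31


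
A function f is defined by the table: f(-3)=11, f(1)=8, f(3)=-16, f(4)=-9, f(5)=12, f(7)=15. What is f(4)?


Reading from the table at x = 4

-9


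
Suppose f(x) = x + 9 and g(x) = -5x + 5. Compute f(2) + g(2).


f(2) = 11
g(2) = -5
Sum = 6

6


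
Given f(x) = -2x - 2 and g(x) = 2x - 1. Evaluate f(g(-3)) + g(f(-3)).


f(g(-3)) = 12
g(f(-3)) = 7
Sum = 19

19


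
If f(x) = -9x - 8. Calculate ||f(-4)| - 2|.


f(-4) = 28
|28| = 28
|28 - 2| = 26

26


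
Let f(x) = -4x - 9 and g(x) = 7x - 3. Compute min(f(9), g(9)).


f(9) = -45
g(9) = 60
min = -45

-45


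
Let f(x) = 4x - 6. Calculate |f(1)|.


f(1) = -2
|-2| = 2

2


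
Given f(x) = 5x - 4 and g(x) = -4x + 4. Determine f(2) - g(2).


f(2) = 6
g(2) = -4
Difference = 10

10


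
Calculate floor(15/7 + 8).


15/7 = 2.1429
2.1429 + 8 = 10.1429
floor(10.1429) = 10

10


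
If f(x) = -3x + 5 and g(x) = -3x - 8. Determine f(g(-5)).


-16


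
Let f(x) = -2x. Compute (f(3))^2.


f(3) = -6
(-6)^2 = 36

36


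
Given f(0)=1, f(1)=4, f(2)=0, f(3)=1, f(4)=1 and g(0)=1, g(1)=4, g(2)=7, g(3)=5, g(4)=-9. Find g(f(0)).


f(0) = 1
g(1) = 4

4


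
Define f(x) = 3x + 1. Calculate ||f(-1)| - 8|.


f(-1) = -2
|-2| = 2
|2 - 8| = 6

6


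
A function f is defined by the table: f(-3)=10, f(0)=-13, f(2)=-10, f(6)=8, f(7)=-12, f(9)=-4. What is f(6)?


Reading from the table at x = 6

8


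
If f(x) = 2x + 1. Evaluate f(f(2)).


11


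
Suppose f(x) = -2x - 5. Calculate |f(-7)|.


9


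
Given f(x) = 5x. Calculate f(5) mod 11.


3


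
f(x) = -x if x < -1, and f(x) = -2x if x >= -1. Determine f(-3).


-3 satisfies x < -1
f(-3) = 3

3


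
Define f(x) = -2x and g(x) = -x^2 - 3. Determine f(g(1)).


g(1) = -4
f(-4) = 8

8


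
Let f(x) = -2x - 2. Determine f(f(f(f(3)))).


f(3) = -8
f(-8) = 14
f(14) = -30
f(-30) = 58

58


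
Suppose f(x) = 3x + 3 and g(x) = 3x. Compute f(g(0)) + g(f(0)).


f(g(0)) = 3
g(f(0)) = 9
Sum = 12

12


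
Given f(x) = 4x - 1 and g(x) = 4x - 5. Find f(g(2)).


g(2) = 3
f(3) = 11

11


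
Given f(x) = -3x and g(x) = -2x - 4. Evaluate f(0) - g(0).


f(0) = 0
g(0) = -4
Difference = 4

4


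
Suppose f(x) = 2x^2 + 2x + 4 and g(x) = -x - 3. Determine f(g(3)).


g(3) = -6
f(-6) = 2*(-6)^2 + 2*(-6) + 4 = 64

64


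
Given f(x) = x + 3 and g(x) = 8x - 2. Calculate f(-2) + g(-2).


-17


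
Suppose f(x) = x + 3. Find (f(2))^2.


f(2) = 5
(5)^2 = 25

25


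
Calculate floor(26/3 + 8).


26/3 = 8.6667
8.6667 + 8 = 16.6667
floor(16.6667) = 16

16


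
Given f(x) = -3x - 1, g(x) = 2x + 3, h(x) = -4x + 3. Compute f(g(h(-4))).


h(-4) = 19
g(19) = 41
f(41) = -124

-124


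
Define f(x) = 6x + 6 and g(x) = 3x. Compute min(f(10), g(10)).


f(10) = 66
g(10) = 30
min = 30

30


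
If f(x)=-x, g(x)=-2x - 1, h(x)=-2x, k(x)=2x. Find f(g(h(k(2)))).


-15


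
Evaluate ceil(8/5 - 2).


0


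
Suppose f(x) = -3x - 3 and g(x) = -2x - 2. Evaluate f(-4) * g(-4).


54


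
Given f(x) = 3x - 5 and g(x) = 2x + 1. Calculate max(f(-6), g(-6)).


f(-6) = -23
g(-6) = -11
max = -11

-11


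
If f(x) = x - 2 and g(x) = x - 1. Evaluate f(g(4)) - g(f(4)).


0


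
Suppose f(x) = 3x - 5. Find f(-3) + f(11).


f(-3) = -14
f(11) = 28
Sum = 14

14


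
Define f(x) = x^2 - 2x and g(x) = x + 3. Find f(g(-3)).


g(-3) = 0
f(0) = 1*(0)^2 - 2*(0) = 0

0


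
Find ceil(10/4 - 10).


10/4 = 2.5
2.5 - 10 = -7.5
ceil(-7.5) = -7

-7


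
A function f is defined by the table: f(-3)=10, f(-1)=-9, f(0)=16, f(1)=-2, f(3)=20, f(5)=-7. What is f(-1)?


Reading from the table at x = -1

-9


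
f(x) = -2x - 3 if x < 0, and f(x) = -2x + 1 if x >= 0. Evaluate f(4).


4 satisfies x >= 0
f(4) = -7

-7


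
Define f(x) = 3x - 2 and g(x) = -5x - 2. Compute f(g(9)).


-143


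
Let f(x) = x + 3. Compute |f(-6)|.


f(-6) = -3
|-3| = 3

3


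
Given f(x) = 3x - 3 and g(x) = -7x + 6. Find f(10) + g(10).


f(10) = 27
g(10) = -64
Sum = -37

-37


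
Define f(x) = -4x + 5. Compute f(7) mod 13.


f(7) = -23
-23 mod 13 = 3

3


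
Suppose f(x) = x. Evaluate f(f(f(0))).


f(0) = 0
f(0) = 0
f(0) = 0

0


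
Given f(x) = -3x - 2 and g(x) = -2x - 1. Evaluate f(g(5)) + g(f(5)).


f(g(5)) = 31
g(f(5)) = 33
Sum = 64

64


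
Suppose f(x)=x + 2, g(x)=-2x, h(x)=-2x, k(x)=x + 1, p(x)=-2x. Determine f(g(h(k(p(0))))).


6


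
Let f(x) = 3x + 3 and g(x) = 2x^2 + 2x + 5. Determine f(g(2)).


g(2) = 17
f(17) = 54

54


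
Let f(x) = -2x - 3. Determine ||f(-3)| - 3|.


f(-3) = 3
|3| = 3
|3 - 3| = 0

0


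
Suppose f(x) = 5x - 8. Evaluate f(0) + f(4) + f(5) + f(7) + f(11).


f(0) = -8
f(4) = 12
f(5) = 17
f(7) = 27
f(11) = 47
Sum = 95

95


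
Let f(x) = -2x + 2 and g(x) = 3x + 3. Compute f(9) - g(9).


f(9) = -16
g(9) = 30
Difference = -46

-46


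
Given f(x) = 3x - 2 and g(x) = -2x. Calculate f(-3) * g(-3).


f(-3) = -11
g(-3) = 6
Product = -66

-66


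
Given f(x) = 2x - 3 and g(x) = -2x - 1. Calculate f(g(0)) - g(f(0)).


f(g(0)) = -5
g(f(0)) = 5
Difference = -10

-10


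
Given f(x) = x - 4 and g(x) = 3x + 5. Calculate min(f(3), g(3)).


f(3) = -1
g(3) = 14
min = -1

-1


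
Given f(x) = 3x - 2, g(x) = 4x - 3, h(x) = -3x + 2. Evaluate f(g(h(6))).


h(6) = -16
g(-16) = -67
f(-67) = -203

-203


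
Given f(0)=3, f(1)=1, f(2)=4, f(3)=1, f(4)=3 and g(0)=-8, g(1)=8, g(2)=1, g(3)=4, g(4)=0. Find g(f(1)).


f(1) = 1
g(1) = 8

8


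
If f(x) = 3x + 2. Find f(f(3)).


35


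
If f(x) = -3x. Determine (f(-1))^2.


9


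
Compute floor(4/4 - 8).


4/4 = 1
1 - 8 = -7
floor(-7) = -7

-7


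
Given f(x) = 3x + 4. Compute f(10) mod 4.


f(10) = 34
34 mod 4 = 2

2


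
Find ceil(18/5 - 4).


18/5 = 3.6
3.6 - 4 = -0.4
ceil(-0.4) = 0

0


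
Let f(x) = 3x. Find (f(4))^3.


f(4) = 12
(12)^3 = 1728

1728


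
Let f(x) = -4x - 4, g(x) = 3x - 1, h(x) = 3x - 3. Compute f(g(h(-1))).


h(-1) = -6
g(-6) = -19
f(-19) = 72

72


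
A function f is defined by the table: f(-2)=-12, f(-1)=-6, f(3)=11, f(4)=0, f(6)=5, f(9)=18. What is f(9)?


Reading from the table at x = 9

18


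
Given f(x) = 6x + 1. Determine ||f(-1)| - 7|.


f(-1) = -5
|-5| = 5
|5 - 7| = 2

2


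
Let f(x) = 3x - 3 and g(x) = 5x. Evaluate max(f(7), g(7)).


f(7) = 18
g(7) = 35
max = 35

35


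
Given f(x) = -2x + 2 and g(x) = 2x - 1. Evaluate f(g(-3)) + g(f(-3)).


31


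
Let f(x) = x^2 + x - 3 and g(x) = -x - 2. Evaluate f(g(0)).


-1


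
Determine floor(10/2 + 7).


12


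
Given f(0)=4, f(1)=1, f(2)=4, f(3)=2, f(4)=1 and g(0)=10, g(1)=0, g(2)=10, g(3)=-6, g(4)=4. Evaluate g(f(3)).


10


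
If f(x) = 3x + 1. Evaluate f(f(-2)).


f(-2) = -5
f(-5) = -14

-14


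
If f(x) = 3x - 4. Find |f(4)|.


f(4) = 8
|8| = 8

8


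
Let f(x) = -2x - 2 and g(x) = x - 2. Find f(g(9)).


g(9) = 7
f(7) = -16

-16


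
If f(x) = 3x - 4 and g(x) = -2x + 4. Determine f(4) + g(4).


f(4) = 8
g(4) = -4
Sum = 4

4


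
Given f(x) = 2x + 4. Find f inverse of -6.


Solve 2x + 4 = -6
x = (-6 - 4) / 2 = -5

-5
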